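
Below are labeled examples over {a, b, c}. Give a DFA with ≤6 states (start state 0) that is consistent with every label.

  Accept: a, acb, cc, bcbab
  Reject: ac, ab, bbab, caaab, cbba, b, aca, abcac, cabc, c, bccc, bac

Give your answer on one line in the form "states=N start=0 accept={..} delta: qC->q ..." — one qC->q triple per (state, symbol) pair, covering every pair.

Fold the examples into a partial DFA from state 0: repeatedly fix the first undefined (state, symbol) met by the shortest-then-alphabetical prefix, trying targets in increasing order and rejecting any under which an Accept and a Reject string meet in one state with the same remainder; add a state when all current targets are rejected. Accepting states are where Accept strings end.
a: 0a undefined. 0a->0: ok.
b: 0b undefined. 0b->0: no, a/ab meet in 0. Open state 1: 0b->1.
c: 0c undefined. 0c->0: no, a/ac meet in 0. 0c->1: ok.
ba: 1a undefined. 1a->0: no, a/aca meet in 0. 1a->1: no, acb/caaab meet in 1 with "b" left. Open state 2: 1a->2.
bb: 1b undefined. 1b->0: ok.
bc: 1c undefined. 1c->0: no, a/bccc meet in 0. 1c->1: no, cc/ac meet in 1. 1c->2: no, cc/cbba meet in 2. Open state 3: 1c->3.
bac: 2c undefined. 2c->0: no, a/bac meet in 0. 2c->1: ok.
bcb: 3b undefined. 3b->0: no, bcbab/ac meet in 1. 3b->1: ok.
bcc: 3c undefined. 3c->0: ok.
caa: 2a undefined. 2a->0: ok.
cab: 2b undefined. 2b->0: ok.
abca: 3a undefined. 3a->0: ok.
All examples now run through 4 states with every (state, symbol) defined. Accept strings end in {0,3}, Reject strings end in {1,2}; accept={0,3}.

states=4 start=0 accept={0,3} delta: 0a->0 0b->1 0c->1 1a->2 1b->0 1c->3 2a->0 2b->0 2c->1 3a->0 3b->1 3c->0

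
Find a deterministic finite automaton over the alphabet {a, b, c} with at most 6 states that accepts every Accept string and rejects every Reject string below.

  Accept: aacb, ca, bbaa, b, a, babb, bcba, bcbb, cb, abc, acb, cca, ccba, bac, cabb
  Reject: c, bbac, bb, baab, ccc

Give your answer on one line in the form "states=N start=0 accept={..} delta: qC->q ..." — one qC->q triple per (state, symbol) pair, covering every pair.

states=4 start=0 accept={0,1,3} delta: 0a->0 0b->1 0c->2 1a->1 1b->2 1c->1 2a->3 2b->0 2c->0 3a->0 3b->0 3c->2

Fold the examples into a partial DFA from state 0: repeatedly fix the first undefined (state, symbol) met by the shortest-then-alphabetical prefix, trying targets in increasing order and rejecting any under which an Accept and a Reject string meet in one state with the same remainder; add a state when all current targets are rejected. Accepting states are where Accept strings end.
a: 0a undefined. 0a->0: ok.
b: 0b undefined. 0b->0: no, bbaa/bb meet in 0. Open state 1: 0b->1.
c: 0c undefined. 0c->0: no, ca/c meet in 0. 0c->1: no, aacb/bb meet in 1 with "b" left. Open state 2: 0c->2.
ba: 1a undefined. 1a->0: no, b/baab meet in 1. 1a->1: ok.
bb: 1b undefined. 1b->0: no, bbaa/bb meet in 0. 1b->1: no, bbaa/bb meet in 1. 1b->2: ok.
bc: 1c undefined. 1c->0: no, bcbb/c meet in 2. 1c->1: ok.
ca: 2a undefined. 2a->0: no, cabb/c meet in 2. 2a->1: no, ca/bbac meet in 1. 2a->2: no, ca/c meet in 2. Open state 3: 2a->3.
cb: 2b undefined. 2b->0: ok.
cc: 2c undefined. 2c->0: ok.
cab: 3b undefined. 3b->0: ok.
bbaa: 3a undefined. 3a->0: ok.
bbac: 3c undefined. 3c->0: no, aacb/bbac meet in 0. 3c->1: no, b/bbac meet in 1. 3c->2: ok.
All examples now run through 4 states with every (state, symbol) defined. Accept strings end in {0,1,3}, Reject strings end in {2}; accept={0,1,3}.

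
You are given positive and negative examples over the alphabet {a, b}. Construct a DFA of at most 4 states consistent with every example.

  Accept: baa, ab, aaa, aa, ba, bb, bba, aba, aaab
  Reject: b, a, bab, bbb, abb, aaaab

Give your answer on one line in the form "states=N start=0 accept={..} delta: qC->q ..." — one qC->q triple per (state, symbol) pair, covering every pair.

states=4 start=0 accept={2,3} delta: 0a->1 0b->1 1a->2 1b->2 2a->3 2b->0 3a->0 3b->2

Grow the machine one transition at a time. Run the examples from 0; the earliest place one falls off (shortest prefix, ties alphabetical) gets sent to the lowest-numbered state that keeps every Accept/Reject pair distinguishable — a pair clashes when both reach the same state with identical unread suffix — and to a fresh state only if none does.
a: 0a undefined. 0a->0: no, ab/b meet in 0 with "b" left. Open state 1: 0a->1.
b: 0b undefined. 0b->0: no, ab/bab meet in 1 with "b" left. 0b->1: ok.
aa: 1a undefined. 1a->0: no, baa/b meet in 1. 1a->1: no, baa/b meet in 1. Open state 2: 1a->2.
ab: 1b undefined. 1b->0: no, bba/b meet in 1. 1b->1: no, ab/b meet in 1. 1b->2: ok.
aaa: 2a undefined. 2a->0: no, ab/aaaab meet in 2. 2a->1: no, baa/b meet in 1. 2a->2: no, aaab/bab meet in 2 with "b" left. Open state 3: 2a->3.
abb: 2b undefined. 2b->0: ok.
aaaa: 3a undefined. 3a->0: ok.
aaab: 3b undefined. 3b->0: no, aaab/bab meet in 0. 3b->1: no, aaab/b meet in 1. 3b->2: ok.
All examples now run through 4 states with every (state, symbol) defined. Accept strings end in {2,3}, Reject strings end in {0,1}; accept={2,3}.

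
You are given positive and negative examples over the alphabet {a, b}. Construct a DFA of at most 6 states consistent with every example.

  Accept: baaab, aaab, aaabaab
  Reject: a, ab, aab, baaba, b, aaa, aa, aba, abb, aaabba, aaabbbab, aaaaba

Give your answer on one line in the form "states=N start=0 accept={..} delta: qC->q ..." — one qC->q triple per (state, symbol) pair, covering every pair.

Fold the examples into a partial DFA from state 0: repeatedly fix the first undefined (state, symbol) met by the shortest-then-alphabetical prefix, trying targets in increasing order and rejecting any under which an Accept and a Reject string meet in one state with the same remainder; add a state when all current targets are rejected. Accepting states are where Accept strings end.
a: 0a undefined. 0a->0: no, aaab/ab meet in 0 with "b" left. Open state 1: 0a->1.
b: 0b undefined. 0b->0: ok.
aa: 1a undefined. 1a->0: no, baaab/ab meet in 1 with "b" left. 1a->1: no, baaab/ab meet in 1 with "b" left. Open state 2: 1a->2.
ab: 1b undefined. 1b->0: ok.
aaa: 2a undefined. 2a->0: no, baaab/ab meet in 0. 2a->1: no, baaab/ab meet in 0. 2a->2: no, baaab/aab meet in 2 with "b" left. Open state 3: 2a->3.
aab: 2b undefined. 2b->0: ok.
aaaa: 3a undefined. 3a->0: ok.
aaab: 3b undefined. 3b->0: no, baaab/ab meet in 0. 3b->1: no, baaab/a meet in 1. 3b->2: no, baaab/aa meet in 2. 3b->3: no, baaab/aaa meet in 3. Open state 4: 3b->4.
aaaba: 4a undefined. 4a->0: no, aaabaab/ab meet in 0. 4a->1: no, aaabaab/ab meet in 0. 4a->2: ok.
aaabb: 4b undefined. 4b->0: ok.
All examples now run through 5 states with every (state, symbol) defined. Accept strings end in {4}, Reject strings end in {0,1,2,3}; accept={4}.

states=5 start=0 accept={4} delta: 0a->1 0b->0 1a->2 1b->0 2a->3 2b->0 3a->0 3b->4 4a->2 4b->0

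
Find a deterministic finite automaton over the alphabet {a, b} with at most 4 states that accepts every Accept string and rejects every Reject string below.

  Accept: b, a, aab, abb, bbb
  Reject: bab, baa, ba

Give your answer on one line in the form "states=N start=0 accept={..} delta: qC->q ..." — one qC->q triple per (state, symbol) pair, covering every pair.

states=3 start=0 accept={0,1} delta: 0a->0 0b->1 1a->2 1b->0 2a->2 2b->2

Grow the machine one transition at a time. Run the examples from 0; the earliest place one falls off (shortest prefix, ties alphabetical) gets sent to the lowest-numbered state that keeps every Accept/Reject pair distinguishable — a pair clashes when both reach the same state with identical unread suffix — and to a fresh state only if none does.
a: 0a undefined. 0a->0: ok.
b: 0b undefined. 0b->0: no, b/bab meet in 0. Open state 1: 0b->1.
ba: 1a undefined. 1a->0: no, b/bab meet in 1. 1a->1: no, b/baa meet in 1. Open state 2: 1a->2.
bb: 1b undefined. 1b->0: ok.
baa: 2a undefined. 2a->0: no, a/baa meet in 0. 2a->1: no, b/baa meet in 1. 2a->2: ok.
bab: 2b undefined. 2b->0: no, a/bab meet in 0. 2b->1: no, b/bab meet in 1. 2b->2: ok.
All examples now run through 3 states with every (state, symbol) defined. Accept strings end in {0,1}, Reject strings end in {2}; accept={0,1}.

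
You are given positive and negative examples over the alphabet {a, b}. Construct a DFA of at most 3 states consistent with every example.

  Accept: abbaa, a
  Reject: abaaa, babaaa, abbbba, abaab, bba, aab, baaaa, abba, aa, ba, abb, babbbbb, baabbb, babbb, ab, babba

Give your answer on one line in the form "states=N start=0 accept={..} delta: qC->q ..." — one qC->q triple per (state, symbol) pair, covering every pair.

states=3 start=0 accept={1} delta: 0a->1 0b->1 1a->2 1b->2 2a->0 2b->2

Fold the examples into a partial DFA from state 0: repeatedly fix the first undefined (state, symbol) met by the shortest-then-alphabetical prefix, trying targets in increasing order and rejecting any under which an Accept and a Reject string meet in one state with the same remainder; add a state when all current targets are rejected. Accepting states are where Accept strings end.
a: 0a undefined. 0a->0: no, a/aa meet in 0. Open state 1: 0a->1.
b: 0b undefined. 0b->0: no, a/bba meet in 1. 0b->1: ok.
aa: 1a undefined. 1a->0: no, a/aab meet in 1. 1a->1: no, a/baaaa meet in 1. Open state 2: 1a->2.
ab: 1b undefined. 1b->0: no, abbaa/abaaa meet in 2 with "a" left. 1b->1: no, a/abb meet in 1. 1b->2: ok.
aab: 2b undefined. 2b->0: no, abbaa/aa meet in 2. 2b->1: no, abbaa/bba meet in 2 with "a" left. 2b->2: ok.
aba: 2a undefined. 2a->0: ok.
All examples now run through 3 states with every (state, symbol) defined. Accept strings end in {1}, Reject strings end in {0,2}; accept={1}.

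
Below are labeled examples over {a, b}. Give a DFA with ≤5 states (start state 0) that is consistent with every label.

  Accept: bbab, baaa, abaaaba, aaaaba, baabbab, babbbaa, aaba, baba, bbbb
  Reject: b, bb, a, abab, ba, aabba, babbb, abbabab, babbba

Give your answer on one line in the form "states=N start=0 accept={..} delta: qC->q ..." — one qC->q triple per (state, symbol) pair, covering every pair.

State merging on the prefix tree: take the shortest (then alphabetical) example prefix whose next move is undefined and point that move at state 0, else 1, else 2, ...; a target is out if some Accept/Reject pair would then sit in one state with the same input left (inseparable). If every existing state is out, open a new one.
a: 0a undefined. 0a->0: no, aaaaba/ba meet in 0 with "ba" left. Open state 1: 0a->1.
b: 0b undefined. 0b->0: no, bbbb/b meet in 0. 0b->1: no, bbab/abab meet in 1 with "bab" left. Open state 2: 0b->2.
aa: 1a undefined. 1a->0: no, aaaaba/ba meet in 2 with "a" left. 1a->1: ok.
ab: 1b undefined. 1b->0: no, abaaaba/a meet in 1. 1b->1: no, abaaaba/a meet in 1. 1b->2: no, aaaaba/ba meet in 2 with "a" left. Open state 3: 1b->3.
ba: 2a undefined. 2a->0: no, baaa/a meet in 1. 2a->1: no, baaa/a meet in 1. 2a->2: no, baaa/b meet in 2. 2a->3: no, baba/aabba meet in 3 with "ba" left. Open state 4: 2a->4.
bb: 2b undefined. 2b->0: no, bbbb/bb meet in 0. 2b->1: ok.
aba: 3a undefined. 3a->0: ok.
abb: 3b undefined. 3b->0: ok.
baa: 4a undefined. 4a->0: no, baaa/bb meet in 1. 4a->1: no, baaa/bb meet in 1. 4a->2: no, baaa/ba meet in 4. 4a->3: ok.
bab: 4b undefined. 4b->0: no, babbbaa/bb meet in 1. 4b->1: no, baaa/babbb meet in 0. 4b->2: no, bbab/babbb meet in 3. 4b->3: ok.
All examples now run through 5 states with every (state, symbol) defined. Accept strings end in {0,3}, Reject strings end in {1,2,4}; accept={0,3}.

states=5 start=0 accept={0,3} delta: 0a->1 0b->2 1a->1 1b->3 2a->4 2b->1 3a->0 3b->0 4a->3 4b->3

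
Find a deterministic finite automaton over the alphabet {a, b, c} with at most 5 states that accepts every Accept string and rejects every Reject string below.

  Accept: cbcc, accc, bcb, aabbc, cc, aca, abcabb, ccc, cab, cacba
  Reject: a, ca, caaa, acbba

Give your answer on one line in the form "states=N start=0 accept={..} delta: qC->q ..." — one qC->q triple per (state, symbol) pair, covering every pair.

State merging on the prefix tree: take the shortest (then alphabetical) example prefix whose next move is undefined and point that move at state 0, else 1, else 2, ...; a target is out if some Accept/Reject pair would then sit in one state with the same input left (inseparable). If every existing state is out, open a new one.
a: 0a undefined. 0a->0: no, aca/ca meet in 0 with "ca" left. Open state 1: 0a->1.
b: 0b undefined. 0b->0: ok.
c: 0c undefined. 0c->0: ok.
aa: 1a undefined. 1a->0: ok.
ab: 1b undefined. 1b->0: ok.
ac: 1c undefined. 1c->0: no, aca/a meet in 1. 1c->1: no, accc/a meet in 1. Open state 2: 1c->2.
aca: 2a undefined. 2a->0: ok.
acb: 2b undefined. 2b->0: no, cacba/a meet in 1. 2b->1: ok.
acc: 2c undefined. 2c->0: ok.
All examples now run through 3 states with every (state, symbol) defined. Accept strings end in {0}, Reject strings end in {1}; accept={0}.

states=3 start=0 accept={0} delta: 0a->1 0b->0 0c->0 1a->0 1b->0 1c->2 2a->0 2b->1 2c->0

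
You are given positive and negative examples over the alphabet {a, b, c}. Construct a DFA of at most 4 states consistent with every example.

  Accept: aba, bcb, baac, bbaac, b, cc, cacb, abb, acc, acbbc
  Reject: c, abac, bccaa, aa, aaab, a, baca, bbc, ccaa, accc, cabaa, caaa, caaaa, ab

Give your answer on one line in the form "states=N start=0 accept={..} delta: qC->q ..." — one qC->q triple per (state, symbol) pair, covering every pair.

states=4 start=0 accept={0,3} delta: 0a->1 0b->0 0c->2 1a->1 1b->2 1c->3 2a->0 2b->0 2c->0 3a->1 3b->1 3c->0

Grow the machine one transition at a time. Run the examples from 0; the earliest place one falls off (shortest prefix, ties alphabetical) gets sent to the lowest-numbered state that keeps every Accept/Reject pair distinguishable — a pair clashes when both reach the same state with identical unread suffix — and to a fresh state only if none does.
a: 0a undefined. 0a->0: no, b/aaab meet in 0 with "b" left. Open state 1: 0a->1.
b: 0b undefined. 0b->0: ok.
c: 0c undefined. 0c->0: no, bcb/c meet in 0. 0c->1: no, bcb/ab meet in 1 with "b" left. Open state 2: 0c->2.
aa: 1a undefined. 1a->0: no, baac/c meet in 2. 1a->1: ok.
ab: 1b undefined. 1b->0: no, aba/aa meet in 1. 1b->1: no, aba/aa meet in 1. 1b->2: ok.
ac: 1c undefined. 1c->0: no, cc/accc meet in 2 with "c" left. 1c->1: no, baac/aa meet in 1. 1c->2: no, aba/baca meet in 2 with "a" left. Open state 3: 1c->3.
ca: 2a undefined. 2a->0: ok.
cc: 2c undefined. 2c->0: ok.
abb: 2b undefined. 2b->0: ok.
acb: 3b undefined. 3b->0: no, acbbc/c meet in 2. 3b->1: ok.
acc: 3c undefined. 3c->0: ok.
baca: 3a undefined. 3a->0: no, aba/baca meet in 0. 3a->1: ok.
All examples now run through 4 states with every (state, symbol) defined. Accept strings end in {0,3}, Reject strings end in {1,2}; accept={0,3}.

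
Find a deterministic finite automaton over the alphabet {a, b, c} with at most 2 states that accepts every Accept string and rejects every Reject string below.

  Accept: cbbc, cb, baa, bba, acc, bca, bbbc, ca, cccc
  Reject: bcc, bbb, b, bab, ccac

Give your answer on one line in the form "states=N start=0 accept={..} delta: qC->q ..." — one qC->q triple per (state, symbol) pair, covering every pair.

states=2 start=0 accept={0} delta: 0a->0 0b->1 0c->1 1a->0 1b->0 1c->0

State merging on the prefix tree: take the shortest (then alphabetical) example prefix whose next move is undefined and point that move at state 0, else 1, else 2, ...; a target is out if some Accept/Reject pair would then sit in one state with the same input left (inseparable). If every existing state is out, open a new one.
a: 0a undefined. 0a->0: ok.
b: 0b undefined. 0b->0: no, baa/bbb meet in 0. Open state 1: 0b->1.
c: 0c undefined. 0c->0: no, cb/b meet in 1. 0c->1: ok.
ba: 1a undefined. 1a->0: ok.
bb: 1b undefined. 1b->0: ok.
bc: 1c undefined. 1c->0: ok.
All examples now run through 2 states with every (state, symbol) defined. Accept strings end in {0}, Reject strings end in {1}; accept={0}.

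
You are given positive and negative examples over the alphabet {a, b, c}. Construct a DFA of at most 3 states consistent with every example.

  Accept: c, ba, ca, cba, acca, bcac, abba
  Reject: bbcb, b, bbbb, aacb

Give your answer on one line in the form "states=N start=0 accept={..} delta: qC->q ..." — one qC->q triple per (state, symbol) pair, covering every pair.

State merging on the prefix tree: take the shortest (then alphabetical) example prefix whose next move is undefined and point that move at state 0, else 1, else 2, ...; a target is out if some Accept/Reject pair would then sit in one state with the same input left (inseparable). If every existing state is out, open a new one.
a: 0a undefined. 0a->0: ok.
b: 0b undefined. 0b->0: no, ba/b meet in 0. Open state 1: 0b->1.
c: 0c undefined. 0c->0: ok.
ba: 1a undefined. 1a->0: ok.
bb: 1b undefined. 1b->0: no, c/bbbb meet in 0. 1b->1: ok.
bc: 1c undefined. 1c->0: ok.
All examples now run through 2 states with every (state, symbol) defined. Accept strings end in {0}, Reject strings end in {1}; accept={0}.

states=2 start=0 accept={0} delta: 0a->0 0b->1 0c->0 1a->0 1b->1 1c->0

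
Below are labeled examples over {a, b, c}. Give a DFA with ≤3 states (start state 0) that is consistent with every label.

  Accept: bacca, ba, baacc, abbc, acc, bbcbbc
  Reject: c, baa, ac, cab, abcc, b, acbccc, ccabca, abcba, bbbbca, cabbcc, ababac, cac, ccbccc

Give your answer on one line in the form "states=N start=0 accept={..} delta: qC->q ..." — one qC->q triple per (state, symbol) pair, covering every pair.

states=3 start=0 accept={2} delta: 0a->0 0b->1 0c->1 1a->2 1b->1 1c->2 2a->0 2b->0 2c->0

State merging on the prefix tree: take the shortest (then alphabetical) example prefix whose next move is undefined and point that move at state 0, else 1, else 2, ...; a target is out if some Accept/Reject pair would then sit in one state with the same input left (inseparable). If every existing state is out, open a new one.
a: 0a undefined. 0a->0: ok.
b: 0b undefined. 0b->0: no, ba/baa meet in 0. Open state 1: 0b->1.
c: 0c undefined. 0c->0: no, acc/c meet in 0. 0c->1: ok.
ba: 1a undefined. 1a->0: no, ba/baa meet in 0. 1a->1: no, ba/c meet in 1. Open state 2: 1a->2.
bb: 1b undefined. 1b->0: no, ba/bbbbca meet in 2. 1b->1: ok.
cc: 1c undefined. 1c->0: no, ba/abcba meet in 2. 1c->1: no, ba/abcba meet in 2. 1c->2: ok.
baa: 2a undefined. 2a->0: ok.
bac: 2c undefined. 2c->0: ok.
cab: 2b undefined. 2b->0: ok.
All examples now run through 3 states with every (state, symbol) defined. Accept strings end in {2}, Reject strings end in {0,1}; accept={2}.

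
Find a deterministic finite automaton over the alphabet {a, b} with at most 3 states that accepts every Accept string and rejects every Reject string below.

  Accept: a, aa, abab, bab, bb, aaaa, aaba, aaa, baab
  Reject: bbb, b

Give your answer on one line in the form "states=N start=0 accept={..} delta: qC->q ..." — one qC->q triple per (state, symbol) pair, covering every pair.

Fold the examples into a partial DFA from state 0: repeatedly fix the first undefined (state, symbol) met by the shortest-then-alphabetical prefix, trying targets in increasing order and rejecting any under which an Accept and a Reject string meet in one state with the same remainder; add a state when all current targets are rejected. Accepting states are where Accept strings end.
a: 0a undefined. 0a->0: ok.
b: 0b undefined. 0b->0: no, a/bbb meet in 0. Open state 1: 0b->1.
ba: 1a undefined. 1a->0: no, abab/b meet in 1. 1a->1: no, aaba/b meet in 1. Open state 2: 1a->2.
bb: 1b undefined. 1b->0: ok.
baa: 2a undefined. 2a->0: no, baab/bbb meet in 1. 2a->1: ok.
bab: 2b undefined. 2b->0: ok.
All examples now run through 3 states with every (state, symbol) defined. Accept strings end in {0,2}, Reject strings end in {1}; accept={0,2}.

states=3 start=0 accept={0,2} delta: 0a->0 0b->1 1a->2 1b->0 2a->1 2b->0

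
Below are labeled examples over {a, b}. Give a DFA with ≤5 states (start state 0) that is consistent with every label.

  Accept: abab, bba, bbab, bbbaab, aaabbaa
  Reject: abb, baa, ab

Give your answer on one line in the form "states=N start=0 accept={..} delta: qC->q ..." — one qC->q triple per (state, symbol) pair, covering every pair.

Fold the examples into a partial DFA from state 0: repeatedly fix the first undefined (state, symbol) met by the shortest-then-alphabetical prefix, trying targets in increasing order and rejecting any under which an Accept and a Reject string meet in one state with the same remainder; add a state when all current targets are rejected. Accepting states are where Accept strings end.
a: 0a undefined. 0a->0: ok.
b: 0b undefined. 0b->0: no, abab/abb meet in 0. Open state 1: 0b->1.
ba: 1a undefined. 1a->0: no, abab/ab meet in 1. 1a->1: no, abab/abb meet in 1 with "b" left. Open state 2: 1a->2.
bb: 1b undefined. 1b->0: no, bba/abb meet in 0. 1b->1: no, aaabbaa/baa meet in 2 with "a" left. 1b->2: no, bba/baa meet in 2 with "a" left. Open state 3: 1b->3.
baa: 2a undefined. 2a->0: ok.
bba: 3a undefined. 3a->0: no, bba/baa meet in 0. 3a->1: no, bba/ab meet in 1. 3a->2: no, aaabbaa/baa meet in 0. 3a->3: no, bba/abb meet in 3. Open state 4: 3a->4.
bbb: 3b undefined. 3b->0: no, bbbaab/ab meet in 1. 3b->1: no, bbbaab/ab meet in 1. 3b->2: no, bbbaab/ab meet in 1. 3b->3: ok.
abab: 2b undefined. 2b->0: no, abab/baa meet in 0. 2b->1: no, abab/ab meet in 1. 2b->2: ok.
bbab: 4b undefined. 4b->0: no, bbab/baa meet in 0. 4b->1: no, bbab/ab meet in 1. 4b->2: ok.
bbbaa: 4a undefined. 4a->0: no, bbbaab/ab meet in 1. 4a->1: no, bbbaab/abb meet in 3. 4a->2: ok.
All examples now run through 5 states with every (state, symbol) defined. Accept strings end in {2,4}, Reject strings end in {0,1,3}; accept={2,4}.

states=5 start=0 accept={2,4} delta: 0a->0 0b->1 1a->2 1b->3 2a->0 2b->2 3a->4 3b->3 4a->2 4b->2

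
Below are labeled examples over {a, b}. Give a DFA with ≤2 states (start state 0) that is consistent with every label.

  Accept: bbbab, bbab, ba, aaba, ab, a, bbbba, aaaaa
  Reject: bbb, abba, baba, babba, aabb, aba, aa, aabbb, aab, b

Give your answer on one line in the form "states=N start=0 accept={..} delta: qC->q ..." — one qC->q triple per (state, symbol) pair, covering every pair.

states=2 start=0 accept={1} delta: 0a->1 0b->0 1a->0 1b->1

State merging on the prefix tree: take the shortest (then alphabetical) example prefix whose next move is undefined and point that move at state 0, else 1, else 2, ...; a target is out if some Accept/Reject pair would then sit in one state with the same input left (inseparable). If every existing state is out, open a new one.
a: 0a undefined. 0a->0: no, ba/aba meet in 0 with "ba" left. Open state 1: 0a->1.
b: 0b undefined. 0b->0: ok.
aa: 1a undefined. 1a->0: ok.
ab: 1b undefined. 1b->0: no, bbbab/bbb meet in 0. 1b->1: ok.
All examples now run through 2 states with every (state, symbol) defined. Accept strings end in {1}, Reject strings end in {0}; accept={1}.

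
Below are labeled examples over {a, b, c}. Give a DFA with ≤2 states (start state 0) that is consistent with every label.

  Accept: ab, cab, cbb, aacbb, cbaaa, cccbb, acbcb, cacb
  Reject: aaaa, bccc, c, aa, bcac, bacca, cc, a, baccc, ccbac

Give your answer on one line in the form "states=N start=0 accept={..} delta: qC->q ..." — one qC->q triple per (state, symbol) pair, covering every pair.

State merging on the prefix tree: take the shortest (then alphabetical) example prefix whose next move is undefined and point that move at state 0, else 1, else 2, ...; a target is out if some Accept/Reject pair would then sit in one state with the same input left (inseparable). If every existing state is out, open a new one.
a: 0a undefined. 0a->0: ok.
b: 0b undefined. 0b->0: no, ab/aaaa meet in 0. Open state 1: 0b->1.
c: 0c undefined. 0c->0: ok.
ba: 1a undefined. 1a->0: no, cbaaa/aaaa meet in 0. 1a->1: ok.
bc: 1c undefined. 1c->0: ok.
cbb: 1b undefined. 1b->0: no, cbb/aaaa meet in 0. 1b->1: ok.
All examples now run through 2 states with every (state, symbol) defined. Accept strings end in {1}, Reject strings end in {0}; accept={1}.

states=2 start=0 accept={1} delta: 0a->0 0b->1 0c->0 1a->1 1b->1 1c->0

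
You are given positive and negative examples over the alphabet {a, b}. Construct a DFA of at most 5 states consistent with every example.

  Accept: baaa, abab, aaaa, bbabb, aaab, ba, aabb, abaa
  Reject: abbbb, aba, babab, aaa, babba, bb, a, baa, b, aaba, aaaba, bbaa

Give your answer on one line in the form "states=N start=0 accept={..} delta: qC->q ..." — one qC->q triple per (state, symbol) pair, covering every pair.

states=5 start=0 accept={0,3} delta: 0a->1 0b->2 1a->3 1b->0 2a->0 2b->4 3a->1 3b->3 4a->4 4b->1

Fold the examples into a partial DFA from state 0: repeatedly fix the first undefined (state, symbol) met by the shortest-then-alphabetical prefix, trying targets in increasing order and rejecting any under which an Accept and a Reject string meet in one state with the same remainder; add a state when all current targets are rejected. Accepting states are where Accept strings end.
a: 0a undefined. 0a->0: no, aaaa/aaa meet in 0. Open state 1: 0a->1.
b: 0b undefined. 0b->0: no, baaa/aaa meet in 1 with "aa" left. 0b->1: no, abaa/bbaa meet in 1 with "baa" left. Open state 2: 0b->2.
aa: 1a undefined. 1a->0: no, ba/aaba meet in 2 with "a" left. 1a->1: no, aaaa/aaa meet in 1. 1a->2: no, aaaa/baa meet in 2 with "aa" left. Open state 3: 1a->3.
ab: 1b undefined. 1b->0: ok.
ba: 2a undefined. 2a->0: ok.
bb: 2b undefined. 2b->0: no, baaa/bbaa meet in 3. 2b->1: no, baaa/babba meet in 3. 2b->2: no, abab/babba meet in 0. 2b->3: no, baaa/bb meet in 3. Open state 4: 2b->4.
aaa: 3a undefined. 3a->0: no, abab/aaa meet in 0. 3a->1: ok.
aab: 3b undefined. 3b->0: no, aabb/babab meet in 2. 3b->1: no, baaa/aaba meet in 3. 3b->2: no, abab/aaba meet in 0. 3b->3: ok.
bba: 4a undefined. 4a->0: no, abab/babba meet in 0. 4a->1: no, baaa/bbaa meet in 3. 4a->2: no, abab/bbaa meet in 0. 4a->3: no, baaa/babba meet in 3. 4a->4: ok.
bbab: 4b undefined. 4b->0: no, abab/abbbb meet in 0. 4b->1: ok.
All examples now run through 5 states with every (state, symbol) defined. Accept strings end in {0,3}, Reject strings end in {1,2,4}; accept={0,3}.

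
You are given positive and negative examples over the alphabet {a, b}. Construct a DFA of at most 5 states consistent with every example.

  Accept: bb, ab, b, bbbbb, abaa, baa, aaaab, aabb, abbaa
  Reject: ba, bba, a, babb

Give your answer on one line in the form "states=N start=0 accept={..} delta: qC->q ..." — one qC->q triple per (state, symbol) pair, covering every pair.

states=3 start=0 accept={1} delta: 0a->0 0b->1 1a->2 1b->1 2a->1 2b->2

Grow the machine one transition at a time. Run the examples from 0; the earliest place one falls off (shortest prefix, ties alphabetical) gets sent to the lowest-numbered state that keeps every Accept/Reject pair distinguishable — a pair clashes when both reach the same state with identical unread suffix — and to a fresh state only if none does.
a: 0a undefined. 0a->0: ok.
b: 0b undefined. 0b->0: no, bb/ba meet in 0. Open state 1: 0b->1.
ba: 1a undefined. 1a->0: no, bb/babb meet in 1 with "b" left. 1a->1: no, ab/ba meet in 1. Open state 2: 1a->2.
bb: 1b undefined. 1b->0: no, bb/bba meet in 0. 1b->1: ok.
baa: 2a undefined. 2a->0: no, abaa/a meet in 0. 2a->1: ok.
bab: 2b undefined. 2b->0: no, bb/babb meet in 1. 2b->1: no, bb/babb meet in 1. 2b->2: ok.
All examples now run through 3 states with every (state, symbol) defined. Accept strings end in {1}, Reject strings end in {0,2}; accept={1}.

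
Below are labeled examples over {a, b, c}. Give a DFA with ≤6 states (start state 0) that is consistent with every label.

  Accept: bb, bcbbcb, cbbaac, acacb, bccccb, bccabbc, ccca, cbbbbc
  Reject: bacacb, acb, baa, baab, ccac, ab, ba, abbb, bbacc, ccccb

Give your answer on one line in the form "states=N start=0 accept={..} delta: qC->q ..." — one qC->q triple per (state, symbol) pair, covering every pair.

states=5 start=0 accept={0,4} delta: 0a->0 0b->1 0c->2 1a->2 1b->0 1c->1 2a->2 2b->3 2c->3 3a->0 3b->4 3c->0 4a->4 4b->2 4c->0

Grow the machine one transition at a time. Run the examples from 0; the earliest place one falls off (shortest prefix, ties alphabetical) gets sent to the lowest-numbered state that keeps every Accept/Reject pair distinguishable — a pair clashes when both reach the same state with identical unread suffix — and to a fresh state only if none does.
a: 0a undefined. 0a->0: ok.
b: 0b undefined. 0b->0: no, bb/baa meet in 0. Open state 1: 0b->1.
c: 0c undefined. 0c->0: no, acacb/acb meet in 1. 0c->1: no, bb/acb meet in 1 with "b" left. Open state 2: 0c->2.
ba: 1a undefined. 1a->0: no, acacb/bacacb meet in 2 with "acb" left. 1a->1: no, bb/baab meet in 1 with "b" left. 1a->2: ok.
bb: 1b undefined. 1b->0: ok.
bc: 1c undefined. 1c->0: no, bcbbcb/acb meet in 2 with "b" left. 1c->1: ok.
cb: 2b undefined. 2b->0: no, bb/acb meet in 0. 2b->1: no, cbbaac/ba meet in 2. 2b->2: no, bccabbc/bbacc meet in 2 with "c" left. Open state 3: 2b->3.
cc: 2c undefined. 2c->0: no, bb/bbacc meet in 0. 2c->1: no, bb/bacacb meet in 0. 2c->2: no, acacb/bacacb meet in 2 with "acb" left. 2c->3: ok.
aca: 2a undefined. 2a->0: no, bb/baa meet in 0. 2a->1: no, bb/baab meet in 0. 2a->2: ok.
cbb: 3b undefined. 3b->0: no, cbbaac/baa meet in 2. 3b->1: no, cbbaac/acb meet in 3. 3b->2: no, cbbaac/acb meet in 3. 3b->3: no, acacb/acb meet in 3. Open state 4: 3b->4.
cca: 3a undefined. 3a->0: ok.
ccc: 3c undefined. 3c->0: ok.
cbba: 4a undefined. 4a->0: no, cbbaac/baa meet in 2. 4a->1: no, cbbaac/bacacb meet in 3. 4a->2: no, cbbaac/bacacb meet in 3. 4a->3: no, cbbaac/baa meet in 2. 4a->4: ok.
cbbb: 4b undefined. 4b->0: no, cbbbbc/ab meet in 1. 4b->1: no, cbbbbc/baa meet in 2. 4b->2: ok.
cbbaac: 4c undefined. 4c->0: ok.
All examples now run through 5 states with every (state, symbol) defined. Accept strings end in {0,4}, Reject strings end in {1,2,3}; accept={0,4}.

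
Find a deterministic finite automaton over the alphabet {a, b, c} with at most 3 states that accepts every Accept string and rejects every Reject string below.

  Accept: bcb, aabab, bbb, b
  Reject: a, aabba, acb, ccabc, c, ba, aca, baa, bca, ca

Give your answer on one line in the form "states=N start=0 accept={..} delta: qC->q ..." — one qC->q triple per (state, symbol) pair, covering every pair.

Fold the examples into a partial DFA from state 0: repeatedly fix the first undefined (state, symbol) met by the shortest-then-alphabetical prefix, trying targets in increasing order and rejecting any under which an Accept and a Reject string meet in one state with the same remainder; add a state when all current targets are rejected. Accepting states are where Accept strings end.
a: 0a undefined. 0a->0: ok.
b: 0b undefined. 0b->0: no, bcb/acb meet in 0 with "cb" left. Open state 1: 0b->1.
c: 0c undefined. 0c->0: no, b/acb meet in 1. 0c->1: no, b/c meet in 1. Open state 2: 0c->2.
ba: 1a undefined. 1a->0: ok.
bb: 1b undefined. 1b->0: ok.
bc: 1c undefined. 1c->0: ok.
ca: 2a undefined. 2a->0: ok.
cc: 2c undefined. 2c->0: ok.
acb: 2b undefined. 2b->0: ok.
All examples now run through 3 states with every (state, symbol) defined. Accept strings end in {1}, Reject strings end in {0,2}; accept={1}.

states=3 start=0 accept={1} delta: 0a->0 0b->1 0c->2 1a->0 1b->0 1c->0 2a->0 2b->0 2c->0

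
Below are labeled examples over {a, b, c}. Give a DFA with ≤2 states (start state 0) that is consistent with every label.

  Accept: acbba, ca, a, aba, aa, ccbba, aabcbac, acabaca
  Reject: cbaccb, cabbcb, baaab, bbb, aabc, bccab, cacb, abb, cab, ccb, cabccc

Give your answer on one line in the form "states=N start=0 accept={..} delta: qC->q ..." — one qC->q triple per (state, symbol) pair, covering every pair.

states=2 start=0 accept={0} delta: 0a->0 0b->1 0c->0 1a->0 1b->1 1c->1

State merging on the prefix tree: take the shortest (then alphabetical) example prefix whose next move is undefined and point that move at state 0, else 1, else 2, ...; a target is out if some Accept/Reject pair would then sit in one state with the same input left (inseparable). If every existing state is out, open a new one.
a: 0a undefined. 0a->0: ok.
b: 0b undefined. 0b->0: no, a/baaab meet in 0. Open state 1: 0b->1.
c: 0c undefined. 0c->0: ok.
ba: 1a undefined. 1a->0: ok.
bb: 1b undefined. 1b->0: no, acbba/abb meet in 0. 1b->1: ok.
bc: 1c undefined. 1c->0: no, acbba/aabc meet in 0. 1c->1: ok.
All examples now run through 2 states with every (state, symbol) defined. Accept strings end in {0}, Reject strings end in {1}; accept={0}.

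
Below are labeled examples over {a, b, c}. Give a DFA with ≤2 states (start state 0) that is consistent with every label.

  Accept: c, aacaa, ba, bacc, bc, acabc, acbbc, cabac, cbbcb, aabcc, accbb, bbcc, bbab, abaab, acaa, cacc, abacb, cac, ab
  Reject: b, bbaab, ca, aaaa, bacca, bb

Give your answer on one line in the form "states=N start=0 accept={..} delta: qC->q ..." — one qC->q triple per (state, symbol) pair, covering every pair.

State merging on the prefix tree: take the shortest (then alphabetical) example prefix whose next move is undefined and point that move at state 0, else 1, else 2, ...; a target is out if some Accept/Reject pair would then sit in one state with the same input left (inseparable). If every existing state is out, open a new one.
a: 0a undefined. 0a->0: no, ab/b meet in 0 with "b" left. Open state 1: 0a->1.
b: 0b undefined. 0b->0: ok.
c: 0c undefined. 0c->0: no, c/b meet in 0. 0c->1: ok.
aa: 1a undefined. 1a->0: ok.
ab: 1b undefined. 1b->0: no, cbbcb/b meet in 0. 1b->1: ok.
ac: 1c undefined. 1c->0: no, acabc/b meet in 0. 1c->1: ok.
All examples now run through 2 states with every (state, symbol) defined. Accept strings end in {1}, Reject strings end in {0}; accept={1}.

states=2 start=0 accept={1} delta: 0a->1 0b->0 0c->1 1a->0 1b->1 1c->1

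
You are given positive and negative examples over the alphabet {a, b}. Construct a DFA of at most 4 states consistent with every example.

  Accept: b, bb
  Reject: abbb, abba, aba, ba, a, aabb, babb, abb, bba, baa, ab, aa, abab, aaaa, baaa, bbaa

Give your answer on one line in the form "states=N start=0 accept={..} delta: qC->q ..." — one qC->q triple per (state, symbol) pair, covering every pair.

states=2 start=0 accept={0} delta: 0a->1 0b->0 1a->1 1b->1

State merging on the prefix tree: take the shortest (then alphabetical) example prefix whose next move is undefined and point that move at state 0, else 1, else 2, ...; a target is out if some Accept/Reject pair would then sit in one state with the same input left (inseparable). If every existing state is out, open a new one.
a: 0a undefined. 0a->0: no, b/ab meet in 0 with "b" left. Open state 1: 0a->1.
b: 0b undefined. 0b->0: ok.
aa: 1a undefined. 1a->0: no, b/aabb meet in 0. 1a->1: ok.
ab: 1b undefined. 1b->0: no, b/abbb meet in 0. 1b->1: ok.
All examples now run through 2 states with every (state, symbol) defined. Accept strings end in {0}, Reject strings end in {1}; accept={0}.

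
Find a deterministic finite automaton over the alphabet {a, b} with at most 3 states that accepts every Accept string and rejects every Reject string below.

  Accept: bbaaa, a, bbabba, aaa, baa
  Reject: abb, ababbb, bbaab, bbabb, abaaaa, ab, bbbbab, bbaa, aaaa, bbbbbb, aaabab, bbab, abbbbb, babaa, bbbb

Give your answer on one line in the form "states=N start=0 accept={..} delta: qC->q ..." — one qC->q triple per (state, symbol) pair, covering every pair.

states=3 start=0 accept={1} delta: 0a->1 0b->1 1a->2 1b->2 2a->1 2b->2

Fold the examples into a partial DFA from state 0: repeatedly fix the first undefined (state, symbol) met by the shortest-then-alphabetical prefix, trying targets in increasing order and rejecting any under which an Accept and a Reject string meet in one state with the same remainder; add a state when all current targets are rejected. Accepting states are where Accept strings end.
a: 0a undefined. 0a->0: no, a/aaaa meet in 0. Open state 1: 0a->1.
b: 0b undefined. 0b->0: no, baa/bbaa meet in 1 with "a" left. 0b->1: ok.
aa: 1a undefined. 1a->0: no, a/babaa meet in 1. 1a->1: no, a/aaaa meet in 1. Open state 2: 1a->2.
ab: 1b undefined. 1b->0: no, a/abb meet in 1. 1b->1: no, bbaaa/aaaa meet in 2 with "aa" left. 1b->2: ok.
aaa: 2a undefined. 2a->0: no, bbaaa/bbaab meet in 2. 2a->1: ok.
abb: 2b undefined. 2b->0: no, bbaaa/ababbb meet in 1. 2b->1: no, bbaaa/abb meet in 1. 2b->2: ok.
All examples now run through 3 states with every (state, symbol) defined. Accept strings end in {1}, Reject strings end in {2}; accept={1}.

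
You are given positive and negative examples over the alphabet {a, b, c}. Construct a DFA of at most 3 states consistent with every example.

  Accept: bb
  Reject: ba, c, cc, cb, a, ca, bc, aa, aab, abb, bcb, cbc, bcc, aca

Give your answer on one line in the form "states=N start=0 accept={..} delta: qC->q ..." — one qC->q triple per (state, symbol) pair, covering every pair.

states=2 start=0 accept={0} delta: 0a->1 0b->0 0c->1 1a->1 1b->1 1c->1

Grow the machine one transition at a time. Run the examples from 0; the earliest place one falls off (shortest prefix, ties alphabetical) gets sent to the lowest-numbered state that keeps every Accept/Reject pair distinguishable — a pair clashes when both reach the same state with identical unread suffix — and to a fresh state only if none does.
a: 0a undefined. 0a->0: no, bb/abb meet in 0 with "bb" left. Open state 1: 0a->1.
b: 0b undefined. 0b->0: ok.
c: 0c undefined. 0c->0: no, bb/c meet in 0. 0c->1: ok.
aa: 1a undefined. 1a->0: no, bb/ca meet in 0. 1a->1: ok.
ab: 1b undefined. 1b->0: no, bb/cb meet in 0. 1b->1: ok.
ac: 1c undefined. 1c->0: no, bb/cc meet in 0. 1c->1: ok.
All examples now run through 2 states with every (state, symbol) defined. Accept strings end in {0}, Reject strings end in {1}; accept={0}.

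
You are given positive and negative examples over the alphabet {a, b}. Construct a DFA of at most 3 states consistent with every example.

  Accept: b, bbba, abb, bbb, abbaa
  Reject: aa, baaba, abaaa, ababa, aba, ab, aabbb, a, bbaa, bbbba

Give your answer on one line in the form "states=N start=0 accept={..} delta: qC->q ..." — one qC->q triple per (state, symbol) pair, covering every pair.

Fold the examples into a partial DFA from state 0: repeatedly fix the first undefined (state, symbol) met by the shortest-then-alphabetical prefix, trying targets in increasing order and rejecting any under which an Accept and a Reject string meet in one state with the same remainder; add a state when all current targets are rejected. Accepting states are where Accept strings end.
a: 0a undefined. 0a->0: no, b/ab meet in 0 with "b" left. Open state 1: 0a->1.
b: 0b undefined. 0b->0: no, bbba/a meet in 1. 0b->1: no, b/a meet in 1. Open state 2: 0b->2.
aa: 1a undefined. 1a->0: no, bbb/aabbb meet in 2 with "bb" left. 1a->1: ok.
ab: 1b undefined. 1b->0: ok.
ba: 2a undefined. 2a->0: no, abbaa/aa meet in 1. 2a->1: no, abbaa/aa meet in 1. 2a->2: ok.
bb: 2b undefined. 2b->0: ok.
All examples now run through 3 states with every (state, symbol) defined. Accept strings end in {2}, Reject strings end in {0,1}; accept={2}.

states=3 start=0 accept={2} delta: 0a->1 0b->2 1a->1 1b->0 2a->2 2b->0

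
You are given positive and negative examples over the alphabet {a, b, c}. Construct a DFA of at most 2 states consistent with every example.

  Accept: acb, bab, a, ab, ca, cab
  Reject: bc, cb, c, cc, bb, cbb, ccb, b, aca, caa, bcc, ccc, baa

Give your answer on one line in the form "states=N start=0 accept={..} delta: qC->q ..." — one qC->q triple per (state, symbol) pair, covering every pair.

states=2 start=0 accept={1} delta: 0a->1 0b->0 0c->0 1a->0 1b->1 1c->1

Grow the machine one transition at a time. Run the examples from 0; the earliest place one falls off (shortest prefix, ties alphabetical) gets sent to the lowest-numbered state that keeps every Accept/Reject pair distinguishable — a pair clashes when both reach the same state with identical unread suffix — and to a fresh state only if none does.
a: 0a undefined. 0a->0: no, acb/cb meet in 0 with "cb" left. Open state 1: 0a->1.
b: 0b undefined. 0b->0: ok.
c: 0c undefined. 0c->0: ok.
ab: 1b undefined. 1b->0: no, bab/bc meet in 0. 1b->1: ok.
ac: 1c undefined. 1c->0: no, acb/bc meet in 0. 1c->1: ok.
aca: 1a undefined. 1a->0: ok.
All examples now run through 2 states with every (state, symbol) defined. Accept strings end in {1}, Reject strings end in {0}; accept={1}.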